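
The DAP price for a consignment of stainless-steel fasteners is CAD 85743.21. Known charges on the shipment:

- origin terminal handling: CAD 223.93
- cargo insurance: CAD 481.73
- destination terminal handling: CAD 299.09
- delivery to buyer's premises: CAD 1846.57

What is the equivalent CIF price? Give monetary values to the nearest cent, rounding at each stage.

CIF price: CAD 83597.55

Not relevant to the conversion: origin terminal, insurance — on the seller under both DAP and CIF; already in the DAP price and stays in the CIF price.
From DAP to CIF, the seller no longer bears: destination terminal, delivery.
CIF price = 85743.21 − 299.09 − 1846.57 = 83597.55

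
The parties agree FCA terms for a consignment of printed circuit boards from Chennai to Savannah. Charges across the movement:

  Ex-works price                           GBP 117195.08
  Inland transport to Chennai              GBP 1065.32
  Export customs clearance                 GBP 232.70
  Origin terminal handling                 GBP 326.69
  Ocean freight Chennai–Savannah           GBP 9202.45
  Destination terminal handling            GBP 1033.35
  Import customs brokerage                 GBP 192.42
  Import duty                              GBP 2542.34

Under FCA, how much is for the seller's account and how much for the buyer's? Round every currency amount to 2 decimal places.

Seller: GBP 118493.10; buyer: GBP 13297.25

FCA: the seller delivers export-cleared goods to the carrier; the buyer bears costs from that point.
Seller's account: goods 117195.08 + inland to port 1065.32 + export clearance 232.70 = 118493.10
Buyer's account: origin terminal 326.69 + freight 9202.45 + destination terminal 1033.35 + brokerage 192.42 + duty 2542.34 = 13297.25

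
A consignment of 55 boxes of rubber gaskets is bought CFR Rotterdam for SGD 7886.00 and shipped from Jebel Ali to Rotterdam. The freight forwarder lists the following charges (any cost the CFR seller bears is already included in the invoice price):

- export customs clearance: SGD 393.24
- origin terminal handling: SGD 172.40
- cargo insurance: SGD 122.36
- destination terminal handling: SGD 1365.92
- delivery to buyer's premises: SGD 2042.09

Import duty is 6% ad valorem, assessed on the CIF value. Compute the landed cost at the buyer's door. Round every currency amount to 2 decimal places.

Total landed cost: SGD 11896.87

CFR: the seller pays costs through ocean freight to the destination port, but not insurance.
Already in the invoice (seller's account under CFR): export clearance, origin terminal — exclude.
CIF value = CFR price + insurance = 7886.00 + 122.36 = 8008.36
Import duty = 8008.36 × 6% = 480.50
Buyer bears: insurance 122.36 + destination terminal 1365.92 + delivery 2042.09 + duty 480.50 = 4010.87
Landed cost = invoice 7886.00 + 4010.87 = 11896.87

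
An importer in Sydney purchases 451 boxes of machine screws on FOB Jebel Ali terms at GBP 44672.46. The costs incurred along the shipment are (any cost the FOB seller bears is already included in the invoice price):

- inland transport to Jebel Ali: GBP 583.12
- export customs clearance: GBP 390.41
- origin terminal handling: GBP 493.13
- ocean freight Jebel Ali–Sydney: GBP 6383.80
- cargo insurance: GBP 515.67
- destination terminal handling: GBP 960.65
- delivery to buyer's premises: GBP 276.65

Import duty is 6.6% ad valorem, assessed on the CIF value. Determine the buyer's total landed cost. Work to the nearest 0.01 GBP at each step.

Total landed cost: GBP 56212.98

FOB: the seller bears costs until goods are on board at the origin port; the buyer bears freight, insurance and all costs thereafter.
Already in the invoice (seller's account under FOB): inland to port, export clearance, origin terminal — exclude.
CIF value = FOB price + freight + insurance = 44672.46 + 6383.80 + 515.67 = 51571.93
Import duty = 51571.93 × 6.6% = 3403.75
Buyer bears: freight 6383.80 + insurance 515.67 + destination terminal 960.65 + delivery 276.65 + duty 3403.75 = 11540.52
Landed cost = invoice 44672.46 + 11540.52 = 56212.98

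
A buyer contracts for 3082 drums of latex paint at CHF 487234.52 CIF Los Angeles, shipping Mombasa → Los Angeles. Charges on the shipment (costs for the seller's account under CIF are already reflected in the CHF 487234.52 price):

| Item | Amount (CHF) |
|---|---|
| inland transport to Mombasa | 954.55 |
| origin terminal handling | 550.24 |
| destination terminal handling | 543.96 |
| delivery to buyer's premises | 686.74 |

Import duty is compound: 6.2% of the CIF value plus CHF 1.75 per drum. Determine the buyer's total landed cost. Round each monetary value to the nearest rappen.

CIF: the seller pays costs through ocean freight and marine insurance to the destination port.
Already in the invoice (seller's account under CIF): inland to port, origin terminal — exclude.
The CIF price already equals the CIF value: 487234.52
Ad valorem component: 487234.52 × 6.2% = 30208.54
Specific component: 3082 × 1.75 = 5393.50
Import duty = 30208.54 + 5393.50 = 35602.04
Buyer bears: destination terminal 543.96 + delivery 686.74 + duty 35602.04 = 36832.74
Landed cost = invoice 487234.52 + 36832.74 = 524067.26

Total landed cost: CHF 524067.26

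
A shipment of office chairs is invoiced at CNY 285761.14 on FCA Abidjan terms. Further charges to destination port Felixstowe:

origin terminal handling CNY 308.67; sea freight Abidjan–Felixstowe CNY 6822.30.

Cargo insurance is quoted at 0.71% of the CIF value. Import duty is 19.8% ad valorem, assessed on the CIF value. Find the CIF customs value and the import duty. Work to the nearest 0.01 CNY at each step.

Let C be the CIF value. C = FCA price + pre-shipment costs + freight + 0.71% × C
C − 0.71% × C = 285761.14 + 308.67 + 6822.30
0.9929 × C = 292892.11
C = 292892.11 / 0.9929 = 294986.51
Insurance premium = 0.71% × 294986.51 = 2094.40
Import duty = 294986.51 × 19.8% = 58407.33

CIF value: CNY 294986.51; import duty: CNY 58407.33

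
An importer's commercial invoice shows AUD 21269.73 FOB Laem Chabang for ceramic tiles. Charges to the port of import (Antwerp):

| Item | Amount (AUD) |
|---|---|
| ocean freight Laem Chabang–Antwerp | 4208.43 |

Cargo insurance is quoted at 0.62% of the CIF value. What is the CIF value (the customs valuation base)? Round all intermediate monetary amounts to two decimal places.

CIF value: AUD 25637.11

Let C be the CIF value. C = FOB price + freight + 0.62% × C
C − 0.62% × C = 21269.73 + 4208.43
0.9938 × C = 25478.16
C = 25478.16 / 0.9938 = 25637.11
Insurance premium = 0.62% × 25637.11 = 158.95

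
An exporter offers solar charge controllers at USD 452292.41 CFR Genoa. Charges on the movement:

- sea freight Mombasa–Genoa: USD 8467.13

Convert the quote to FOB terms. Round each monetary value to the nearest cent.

From CFR to FOB, the seller no longer bears: freight.
FOB price = 452292.41 − 8467.13 = 443825.28

FOB price: USD 443825.28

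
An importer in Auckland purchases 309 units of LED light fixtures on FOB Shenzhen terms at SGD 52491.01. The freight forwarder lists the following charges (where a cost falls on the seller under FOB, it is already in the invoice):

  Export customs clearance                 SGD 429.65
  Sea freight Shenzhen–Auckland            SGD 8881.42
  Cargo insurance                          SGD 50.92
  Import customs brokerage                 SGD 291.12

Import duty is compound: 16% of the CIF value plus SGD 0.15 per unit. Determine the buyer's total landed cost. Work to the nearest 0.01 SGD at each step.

Total landed cost: SGD 71588.56

FOB: the seller bears costs until goods are on board at the origin port; the buyer bears freight, insurance and all costs thereafter.
Already in the invoice (seller's account under FOB): export clearance — exclude.
CIF value = FOB price + freight + insurance = 52491.01 + 8881.42 + 50.92 = 61423.35
Ad valorem component: 61423.35 × 16% = 9827.74
Specific component: 309 × 0.15 = 46.35
Import duty = 9827.74 + 46.35 = 9874.09
Buyer bears: freight 8881.42 + insurance 50.92 + brokerage 291.12 + duty 9874.09 = 19097.55
Landed cost = invoice 52491.01 + 19097.55 = 71588.56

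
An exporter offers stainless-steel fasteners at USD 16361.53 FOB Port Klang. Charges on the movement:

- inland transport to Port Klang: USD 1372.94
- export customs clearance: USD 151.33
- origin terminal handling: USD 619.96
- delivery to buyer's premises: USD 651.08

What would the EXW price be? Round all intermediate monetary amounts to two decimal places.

EXW price: USD 14217.30

Not relevant to the conversion: delivery — on the buyer under both terms; not part of either seller's price.
From FOB to EXW, the seller no longer bears: inland to port, export clearance, origin terminal.
EXW price = 16361.53 − 1372.94 − 151.33 − 619.96 = 14217.30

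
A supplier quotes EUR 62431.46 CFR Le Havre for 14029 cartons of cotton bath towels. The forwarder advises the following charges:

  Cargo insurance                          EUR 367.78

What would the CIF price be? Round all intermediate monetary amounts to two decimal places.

From CFR to CIF, the seller additionally bears: insurance.
CIF price = 62431.46 + 367.78 = 62799.24

CIF price: EUR 62799.24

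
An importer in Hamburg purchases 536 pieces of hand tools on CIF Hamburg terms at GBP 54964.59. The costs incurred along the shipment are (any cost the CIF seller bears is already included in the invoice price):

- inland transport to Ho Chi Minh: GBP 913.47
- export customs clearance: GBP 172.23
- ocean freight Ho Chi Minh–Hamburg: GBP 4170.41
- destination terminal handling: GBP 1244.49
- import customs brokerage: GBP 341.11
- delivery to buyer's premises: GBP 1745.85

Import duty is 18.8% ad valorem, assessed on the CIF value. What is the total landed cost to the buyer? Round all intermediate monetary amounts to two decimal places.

Total landed cost: GBP 68629.38

CIF: the seller pays costs through ocean freight and marine insurance to the destination port.
Already in the invoice (seller's account under CIF): inland to port, export clearance, freight — exclude.
The CIF price already equals the CIF value: 54964.59
Import duty = 54964.59 × 18.8% = 10333.34
Buyer bears: destination terminal 1244.49 + brokerage 341.11 + delivery 1745.85 + duty 10333.34 = 13664.79
Landed cost = invoice 54964.59 + 13664.79 = 68629.38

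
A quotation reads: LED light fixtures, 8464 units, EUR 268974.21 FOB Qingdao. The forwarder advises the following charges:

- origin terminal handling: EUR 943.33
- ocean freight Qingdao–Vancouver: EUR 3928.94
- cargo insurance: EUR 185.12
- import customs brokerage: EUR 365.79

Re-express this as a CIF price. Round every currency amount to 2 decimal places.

Not relevant to the conversion: origin terminal — on the seller under both FOB and CIF; already in the FOB price and stays in the CIF price. brokerage — on the buyer under both terms; not part of either seller's price.
From FOB to CIF, the seller additionally bears: freight, insurance.
CIF price = 268974.21 + 3928.94 + 185.12 = 273088.27

CIF price: EUR 273088.27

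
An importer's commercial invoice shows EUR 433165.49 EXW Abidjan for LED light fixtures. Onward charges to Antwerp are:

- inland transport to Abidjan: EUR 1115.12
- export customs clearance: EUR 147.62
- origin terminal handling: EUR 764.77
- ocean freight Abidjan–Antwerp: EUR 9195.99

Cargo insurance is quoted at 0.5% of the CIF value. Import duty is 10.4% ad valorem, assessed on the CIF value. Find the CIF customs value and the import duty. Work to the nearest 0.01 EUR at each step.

Let C be the CIF value. C = EXW price + pre-shipment costs + freight + 0.5% × C
C − 0.5% × C = 433165.49 + 1115.12 + 147.62 + 764.77 + 9195.99
0.995 × C = 444388.99
C = 444388.99 / 0.995 = 446622.10
Insurance premium = 0.5% × 446622.10 = 2233.11
Import duty = 446622.10 × 10.4% = 46448.70

CIF value: EUR 446622.10; import duty: EUR 46448.70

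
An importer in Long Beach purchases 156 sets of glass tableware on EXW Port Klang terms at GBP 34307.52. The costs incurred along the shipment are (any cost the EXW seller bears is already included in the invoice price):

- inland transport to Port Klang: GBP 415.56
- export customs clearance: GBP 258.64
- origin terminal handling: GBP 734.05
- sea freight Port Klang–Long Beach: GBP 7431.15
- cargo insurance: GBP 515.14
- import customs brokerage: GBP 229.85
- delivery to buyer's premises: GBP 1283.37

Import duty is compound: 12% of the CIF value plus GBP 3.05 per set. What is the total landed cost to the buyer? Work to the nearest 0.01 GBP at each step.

EXW: the seller makes goods available at their premises; the buyer bears all onward costs.
CIF value = EXW price + inland to port + export clearance + origin terminal + freight + insurance = 34307.52 + 415.56 + 258.64 + 734.05 + 7431.15 + 515.14 = 43662.06
Ad valorem component: 43662.06 × 12% = 5239.45
Specific component: 156 × 3.05 = 475.80
Import duty = 5239.45 + 475.80 = 5715.25
Buyer bears: inland to port 415.56 + export clearance 258.64 + origin terminal 734.05 + freight 7431.15 + insurance 515.14 + brokerage 229.85 + delivery 1283.37 + duty 5715.25 = 16583.01
Landed cost = invoice 34307.52 + 16583.01 = 50890.53

Total landed cost: GBP 50890.53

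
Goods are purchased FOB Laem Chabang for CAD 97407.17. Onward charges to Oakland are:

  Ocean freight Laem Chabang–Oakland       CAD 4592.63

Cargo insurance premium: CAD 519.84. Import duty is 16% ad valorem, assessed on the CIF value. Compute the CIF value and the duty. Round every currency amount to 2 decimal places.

CIF value: CAD 102519.64; import duty: CAD 16403.14

CIF = FOB price + freight + insurance
CIF = 97407.17 + 4592.63 + 519.84 = 102519.64
Import duty = 102519.64 × 16% = 16403.14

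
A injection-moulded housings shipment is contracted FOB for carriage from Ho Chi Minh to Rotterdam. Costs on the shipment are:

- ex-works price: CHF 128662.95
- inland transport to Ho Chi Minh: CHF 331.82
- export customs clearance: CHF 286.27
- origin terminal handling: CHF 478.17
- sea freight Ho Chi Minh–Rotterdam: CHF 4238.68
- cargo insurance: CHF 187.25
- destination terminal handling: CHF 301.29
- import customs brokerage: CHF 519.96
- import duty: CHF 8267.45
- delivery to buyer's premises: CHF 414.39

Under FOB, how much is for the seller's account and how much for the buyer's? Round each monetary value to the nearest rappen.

Seller: CHF 129759.21; buyer: CHF 13929.02

FOB: the seller bears costs until goods are on board at the origin port; the buyer bears freight, insurance and all costs thereafter.
Seller's account: goods 128662.95 + inland to port 331.82 + export clearance 286.27 + origin terminal 478.17 = 129759.21
Buyer's account: freight 4238.68 + insurance 187.25 + destination terminal 301.29 + brokerage 519.96 + duty 8267.45 + delivery 414.39 = 13929.02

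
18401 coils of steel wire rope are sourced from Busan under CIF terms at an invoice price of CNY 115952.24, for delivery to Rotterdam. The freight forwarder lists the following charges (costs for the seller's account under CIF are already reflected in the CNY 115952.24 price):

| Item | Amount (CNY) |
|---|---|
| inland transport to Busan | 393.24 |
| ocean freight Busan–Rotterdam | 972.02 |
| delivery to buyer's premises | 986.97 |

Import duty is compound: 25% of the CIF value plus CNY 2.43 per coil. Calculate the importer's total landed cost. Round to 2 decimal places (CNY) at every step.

CIF: the seller pays costs through ocean freight and marine insurance to the destination port.
Already in the invoice (seller's account under CIF): inland to port, freight — exclude.
The CIF price already equals the CIF value: 115952.24
Ad valorem component: 115952.24 × 25% = 28988.06
Specific component: 18401 × 2.43 = 44714.43
Import duty = 28988.06 + 44714.43 = 73702.49
Buyer bears: delivery 986.97 + duty 73702.49 = 74689.46
Landed cost = invoice 115952.24 + 74689.46 = 190641.70

Total landed cost: CNY 190641.70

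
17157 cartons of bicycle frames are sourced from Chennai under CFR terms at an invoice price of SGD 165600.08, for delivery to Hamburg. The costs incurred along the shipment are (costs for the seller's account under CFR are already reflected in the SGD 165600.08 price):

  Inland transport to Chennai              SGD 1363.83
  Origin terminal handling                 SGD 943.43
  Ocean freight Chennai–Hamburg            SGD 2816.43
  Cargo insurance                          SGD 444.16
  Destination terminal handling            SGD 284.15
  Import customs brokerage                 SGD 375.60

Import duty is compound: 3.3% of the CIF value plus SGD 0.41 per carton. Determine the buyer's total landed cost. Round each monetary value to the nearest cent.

Total landed cost: SGD 179217.82

CFR: the seller pays costs through ocean freight to the destination port, but not insurance.
Already in the invoice (seller's account under CFR): inland to port, origin terminal, freight — exclude.
CIF value = CFR price + insurance = 165600.08 + 444.16 = 166044.24
Ad valorem component: 166044.24 × 3.3% = 5479.46
Specific component: 17157 × 0.41 = 7034.37
Import duty = 5479.46 + 7034.37 = 12513.83
Buyer bears: insurance 444.16 + destination terminal 284.15 + brokerage 375.60 + duty 12513.83 = 13617.74
Landed cost = invoice 165600.08 + 13617.74 = 179217.82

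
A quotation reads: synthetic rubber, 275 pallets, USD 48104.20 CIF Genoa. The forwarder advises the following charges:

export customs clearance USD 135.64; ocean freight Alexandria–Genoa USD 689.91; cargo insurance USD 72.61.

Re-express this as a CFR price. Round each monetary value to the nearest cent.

Not relevant to the conversion: freight, export clearance — on the seller under both CIF and CFR; already in the CIF price and stays in the CFR price.
From CIF to CFR, the seller no longer bears: insurance.
CFR price = 48104.20 − 72.61 = 48031.59

CFR price: USD 48031.59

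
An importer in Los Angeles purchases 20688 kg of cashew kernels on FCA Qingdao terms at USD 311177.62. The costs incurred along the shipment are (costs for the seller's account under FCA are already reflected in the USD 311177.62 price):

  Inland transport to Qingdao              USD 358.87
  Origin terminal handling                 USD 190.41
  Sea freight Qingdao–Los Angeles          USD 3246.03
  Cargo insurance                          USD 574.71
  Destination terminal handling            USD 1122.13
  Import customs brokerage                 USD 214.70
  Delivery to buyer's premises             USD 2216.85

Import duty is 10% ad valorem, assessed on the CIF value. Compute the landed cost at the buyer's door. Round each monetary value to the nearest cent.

FCA: the seller delivers export-cleared goods to the carrier; the buyer bears costs from that point.
Already in the invoice (seller's account under FCA): inland to port — exclude.
CIF value = FCA price + origin terminal + freight + insurance = 311177.62 + 190.41 + 3246.03 + 574.71 = 315188.77
Import duty = 315188.77 × 10% = 31518.88
Buyer bears: origin terminal 190.41 + freight 3246.03 + insurance 574.71 + destination terminal 1122.13 + brokerage 214.70 + delivery 2216.85 + duty 31518.88 = 39083.71
Landed cost = invoice 311177.62 + 39083.71 = 350261.33

Total landed cost: USD 350261.33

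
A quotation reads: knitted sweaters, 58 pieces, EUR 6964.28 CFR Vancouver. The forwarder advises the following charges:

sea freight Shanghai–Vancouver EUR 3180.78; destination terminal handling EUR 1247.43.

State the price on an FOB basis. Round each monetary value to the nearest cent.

Not relevant to the conversion: destination terminal — on the buyer under both terms; not part of either seller's price.
From CFR to FOB, the seller no longer bears: freight.
FOB price = 6964.28 − 3180.78 = 3783.50

FOB price: EUR 3783.50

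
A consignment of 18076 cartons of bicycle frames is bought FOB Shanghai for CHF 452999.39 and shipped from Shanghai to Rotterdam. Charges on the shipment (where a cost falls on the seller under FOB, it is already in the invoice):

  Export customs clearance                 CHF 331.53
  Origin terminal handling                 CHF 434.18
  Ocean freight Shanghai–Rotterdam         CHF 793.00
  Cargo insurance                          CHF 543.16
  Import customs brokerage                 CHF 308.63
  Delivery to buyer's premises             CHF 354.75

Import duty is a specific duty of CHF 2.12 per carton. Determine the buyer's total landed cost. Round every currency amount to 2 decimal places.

Total landed cost: CHF 493320.05

FOB: the seller bears costs until goods are on board at the origin port; the buyer bears freight, insurance and all costs thereafter.
Already in the invoice (seller's account under FOB): export clearance, origin terminal — exclude.
CIF value = FOB price + freight + insurance = 452999.39 + 793.00 + 543.16 = 454335.55
Import duty = 18076 × 2.12 = 38321.12
Buyer bears: freight 793.00 + insurance 543.16 + brokerage 308.63 + delivery 354.75 + duty 38321.12 = 40320.66
Landed cost = invoice 452999.39 + 40320.66 = 493320.05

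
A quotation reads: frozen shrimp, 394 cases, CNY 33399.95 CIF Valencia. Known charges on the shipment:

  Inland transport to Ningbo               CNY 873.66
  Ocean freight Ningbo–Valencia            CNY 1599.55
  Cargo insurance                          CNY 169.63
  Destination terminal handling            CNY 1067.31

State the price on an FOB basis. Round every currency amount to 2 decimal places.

FOB price: CNY 31630.77

Not relevant to the conversion: inland to port — on the seller under both CIF and FOB; already in the CIF price and stays in the FOB price. destination terminal — on the buyer under both terms; not part of either seller's price.
From CIF to FOB, the seller no longer bears: freight, insurance.
FOB price = 33399.95 − 1599.55 − 169.63 = 31630.77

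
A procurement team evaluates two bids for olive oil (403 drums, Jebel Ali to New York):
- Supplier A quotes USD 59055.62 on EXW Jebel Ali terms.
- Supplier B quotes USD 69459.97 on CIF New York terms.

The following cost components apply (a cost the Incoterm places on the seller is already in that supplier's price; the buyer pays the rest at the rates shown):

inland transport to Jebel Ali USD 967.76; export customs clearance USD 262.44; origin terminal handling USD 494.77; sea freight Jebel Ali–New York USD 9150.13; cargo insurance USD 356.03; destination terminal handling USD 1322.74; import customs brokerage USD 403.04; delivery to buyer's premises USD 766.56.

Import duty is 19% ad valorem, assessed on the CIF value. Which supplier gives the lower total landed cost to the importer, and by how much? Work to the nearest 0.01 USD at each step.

Supplier B is cheaper by USD 983.87

Supplier A (EXW):
CIF value = EXW price + inland to port + export clearance + origin terminal + freight + insurance = 59055.62 + 967.76 + 262.44 + 494.77 + 9150.13 + 356.03 = 70286.75
Import duty = 70286.75 × 19% = 13354.48
Buyer bears (A): 967.76 + 262.44 + 494.77 + 9150.13 + 356.03 + 1322.74 + 403.04 + 766.56 = 13723.47
Landed cost (A) = invoice 59055.62 + 13723.47 + duty 13354.48 = 86133.57
Supplier B (CIF):
The CIF price already equals the CIF value: 69459.97
Import duty = 69459.97 × 19% = 13197.39
Buyer bears (B): 1322.74 + 403.04 + 766.56 = 2492.34
Landed cost (B) = invoice 69459.97 + 2492.34 + duty 13197.39 = 85149.70
Difference = |86133.57 − 85149.70| = 983.87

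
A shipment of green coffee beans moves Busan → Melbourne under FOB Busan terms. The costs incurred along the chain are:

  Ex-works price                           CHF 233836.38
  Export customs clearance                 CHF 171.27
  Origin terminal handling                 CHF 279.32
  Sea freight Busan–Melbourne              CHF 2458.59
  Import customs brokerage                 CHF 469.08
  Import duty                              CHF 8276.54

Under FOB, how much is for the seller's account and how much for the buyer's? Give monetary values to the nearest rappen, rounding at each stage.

Seller: CHF 234286.97; buyer: CHF 11204.21

FOB: the seller bears costs until goods are on board at the origin port; the buyer bears freight, insurance and all costs thereafter.
Seller's account: goods 233836.38 + export clearance 171.27 + origin terminal 279.32 = 234286.97
Buyer's account: freight 2458.59 + brokerage 469.08 + duty 8276.54 = 11204.21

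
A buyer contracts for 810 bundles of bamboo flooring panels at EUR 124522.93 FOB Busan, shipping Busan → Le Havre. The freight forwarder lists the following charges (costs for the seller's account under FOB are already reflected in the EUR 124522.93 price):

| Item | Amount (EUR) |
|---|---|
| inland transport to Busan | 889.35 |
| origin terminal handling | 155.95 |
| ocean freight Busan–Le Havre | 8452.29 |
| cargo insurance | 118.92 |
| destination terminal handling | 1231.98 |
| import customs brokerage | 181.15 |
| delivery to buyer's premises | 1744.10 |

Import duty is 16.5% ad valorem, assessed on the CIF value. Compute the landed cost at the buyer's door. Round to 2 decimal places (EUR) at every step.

FOB: the seller bears costs until goods are on board at the origin port; the buyer bears freight, insurance and all costs thereafter.
Already in the invoice (seller's account under FOB): inland to port, origin terminal — exclude.
CIF value = FOB price + freight + insurance = 124522.93 + 8452.29 + 118.92 = 133094.14
Import duty = 133094.14 × 16.5% = 21960.53
Buyer bears: freight 8452.29 + insurance 118.92 + destination terminal 1231.98 + brokerage 181.15 + delivery 1744.10 + duty 21960.53 = 33688.97
Landed cost = invoice 124522.93 + 33688.97 = 158211.90

Total landed cost: EUR 158211.90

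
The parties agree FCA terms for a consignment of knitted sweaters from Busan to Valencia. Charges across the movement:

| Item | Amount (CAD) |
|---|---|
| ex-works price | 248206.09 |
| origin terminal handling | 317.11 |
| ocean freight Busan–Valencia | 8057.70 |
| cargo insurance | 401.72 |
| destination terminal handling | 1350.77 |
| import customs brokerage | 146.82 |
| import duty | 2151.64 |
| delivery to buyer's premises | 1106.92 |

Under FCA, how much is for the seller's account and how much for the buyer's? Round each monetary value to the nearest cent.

FCA: the seller delivers export-cleared goods to the carrier; the buyer bears costs from that point.
Seller's account: goods 248206.09 = 248206.09
Buyer's account: origin terminal 317.11 + freight 8057.70 + insurance 401.72 + destination terminal 1350.77 + brokerage 146.82 + duty 2151.64 + delivery 1106.92 = 13532.68

Seller: CAD 248206.09; buyer: CAD 13532.68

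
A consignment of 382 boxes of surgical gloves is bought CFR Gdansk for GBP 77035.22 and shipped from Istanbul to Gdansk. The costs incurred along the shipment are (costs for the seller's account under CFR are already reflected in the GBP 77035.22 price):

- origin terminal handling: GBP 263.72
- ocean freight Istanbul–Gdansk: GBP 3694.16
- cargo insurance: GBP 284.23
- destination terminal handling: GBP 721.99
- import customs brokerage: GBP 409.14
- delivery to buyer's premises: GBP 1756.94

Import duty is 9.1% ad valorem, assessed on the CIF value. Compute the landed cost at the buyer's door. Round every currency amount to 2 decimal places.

CFR: the seller pays costs through ocean freight to the destination port, but not insurance.
Already in the invoice (seller's account under CFR): origin terminal, freight — exclude.
CIF value = CFR price + insurance = 77035.22 + 284.23 = 77319.45
Import duty = 77319.45 × 9.1% = 7036.07
Buyer bears: insurance 284.23 + destination terminal 721.99 + brokerage 409.14 + delivery 1756.94 + duty 7036.07 = 10208.37
Landed cost = invoice 77035.22 + 10208.37 = 87243.59

Total landed cost: GBP 87243.59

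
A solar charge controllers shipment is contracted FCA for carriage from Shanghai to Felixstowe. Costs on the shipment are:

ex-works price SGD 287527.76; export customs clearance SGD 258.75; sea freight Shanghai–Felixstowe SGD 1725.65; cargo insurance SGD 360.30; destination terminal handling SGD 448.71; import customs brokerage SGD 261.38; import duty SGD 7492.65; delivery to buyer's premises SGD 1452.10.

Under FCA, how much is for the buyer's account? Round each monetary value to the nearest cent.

FCA: the seller delivers export-cleared goods to the carrier; the buyer bears costs from that point.
Seller's account: goods 287527.76 + export clearance 258.75 = 287786.51
Buyer's account: freight 1725.65 + insurance 360.30 + destination terminal 448.71 + brokerage 261.38 + duty 7492.65 + delivery 1452.10 = 11740.79

Buyer's account: SGD 11740.79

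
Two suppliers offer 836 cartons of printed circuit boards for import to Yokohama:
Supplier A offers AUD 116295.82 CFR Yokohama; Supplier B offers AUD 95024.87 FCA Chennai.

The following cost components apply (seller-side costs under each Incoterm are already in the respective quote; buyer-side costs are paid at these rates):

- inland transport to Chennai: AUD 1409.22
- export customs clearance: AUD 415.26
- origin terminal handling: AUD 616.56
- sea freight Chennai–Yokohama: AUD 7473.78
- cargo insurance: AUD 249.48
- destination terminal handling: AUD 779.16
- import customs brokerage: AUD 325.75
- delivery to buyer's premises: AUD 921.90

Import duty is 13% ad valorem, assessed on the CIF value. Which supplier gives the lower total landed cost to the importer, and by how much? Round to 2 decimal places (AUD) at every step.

Supplier A (CFR):
CIF value = CFR price + insurance = 116295.82 + 249.48 = 116545.30
Import duty = 116545.30 × 13% = 15150.89
Buyer bears (A): 249.48 + 779.16 + 325.75 + 921.90 = 2276.29
Landed cost (A) = invoice 116295.82 + 2276.29 + duty 15150.89 = 133723.00
Supplier B (FCA):
CIF value = FCA price + origin terminal + freight + insurance = 95024.87 + 616.56 + 7473.78 + 249.48 = 103364.69
Import duty = 103364.69 × 13% = 13437.41
Buyer bears (B): 616.56 + 7473.78 + 249.48 + 779.16 + 325.75 + 921.90 = 10366.63
Landed cost (B) = invoice 95024.87 + 10366.63 + duty 13437.41 = 118828.91
Difference = |133723.00 − 118828.91| = 14894.09

Supplier B is cheaper by AUD 14894.09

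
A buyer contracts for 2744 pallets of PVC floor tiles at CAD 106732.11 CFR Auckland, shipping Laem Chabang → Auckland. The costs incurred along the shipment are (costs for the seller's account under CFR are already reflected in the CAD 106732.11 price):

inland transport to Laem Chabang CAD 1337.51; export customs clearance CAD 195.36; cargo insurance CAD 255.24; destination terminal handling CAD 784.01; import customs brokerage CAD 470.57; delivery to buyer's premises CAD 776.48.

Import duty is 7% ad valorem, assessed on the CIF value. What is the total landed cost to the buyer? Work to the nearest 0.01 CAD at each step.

Total landed cost: CAD 116507.52

CFR: the seller pays costs through ocean freight to the destination port, but not insurance.
Already in the invoice (seller's account under CFR): inland to port, export clearance — exclude.
CIF value = CFR price + insurance = 106732.11 + 255.24 = 106987.35
Import duty = 106987.35 × 7% = 7489.11
Buyer bears: insurance 255.24 + destination terminal 784.01 + brokerage 470.57 + delivery 776.48 + duty 7489.11 = 9775.41
Landed cost = invoice 106732.11 + 9775.41 = 116507.52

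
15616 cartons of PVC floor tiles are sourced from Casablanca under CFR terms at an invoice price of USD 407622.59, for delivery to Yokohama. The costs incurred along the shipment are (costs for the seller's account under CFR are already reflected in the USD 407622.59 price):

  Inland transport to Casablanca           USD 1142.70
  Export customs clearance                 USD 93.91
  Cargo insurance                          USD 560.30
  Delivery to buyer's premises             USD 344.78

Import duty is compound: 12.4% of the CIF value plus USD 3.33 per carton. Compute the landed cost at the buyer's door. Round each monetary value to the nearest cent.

Total landed cost: USD 511143.63

CFR: the seller pays costs through ocean freight to the destination port, but not insurance.
Already in the invoice (seller's account under CFR): inland to port, export clearance — exclude.
CIF value = CFR price + insurance = 407622.59 + 560.30 = 408182.89
Ad valorem component: 408182.89 × 12.4% = 50614.68
Specific component: 15616 × 3.33 = 52001.28
Import duty = 50614.68 + 52001.28 = 102615.96
Buyer bears: insurance 560.30 + delivery 344.78 + duty 102615.96 = 103521.04
Landed cost = invoice 407622.59 + 103521.04 = 511143.63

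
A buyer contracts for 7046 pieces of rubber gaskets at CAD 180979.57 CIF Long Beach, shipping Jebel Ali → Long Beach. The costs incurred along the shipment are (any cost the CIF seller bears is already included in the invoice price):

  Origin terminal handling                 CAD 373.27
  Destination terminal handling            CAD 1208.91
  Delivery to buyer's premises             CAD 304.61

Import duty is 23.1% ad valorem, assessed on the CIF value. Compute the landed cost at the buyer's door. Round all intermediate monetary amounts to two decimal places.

Total landed cost: CAD 224299.37

CIF: the seller pays costs through ocean freight and marine insurance to the destination port.
Already in the invoice (seller's account under CIF): origin terminal — exclude.
The CIF price already equals the CIF value: 180979.57
Import duty = 180979.57 × 23.1% = 41806.28
Buyer bears: destination terminal 1208.91 + delivery 304.61 + duty 41806.28 = 43319.80
Landed cost = invoice 180979.57 + 43319.80 = 224299.37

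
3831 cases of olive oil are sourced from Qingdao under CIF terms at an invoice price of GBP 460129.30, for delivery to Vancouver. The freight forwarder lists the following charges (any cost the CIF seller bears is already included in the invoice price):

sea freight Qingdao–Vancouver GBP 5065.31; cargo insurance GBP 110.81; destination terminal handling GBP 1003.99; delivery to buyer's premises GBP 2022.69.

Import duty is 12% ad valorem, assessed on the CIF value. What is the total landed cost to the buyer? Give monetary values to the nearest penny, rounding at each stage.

CIF: the seller pays costs through ocean freight and marine insurance to the destination port.
Already in the invoice (seller's account under CIF): freight, insurance — exclude.
The CIF price already equals the CIF value: 460129.30
Import duty = 460129.30 × 12% = 55215.52
Buyer bears: destination terminal 1003.99 + delivery 2022.69 + duty 55215.52 = 58242.20
Landed cost = invoice 460129.30 + 58242.20 = 518371.50

Total landed cost: GBP 518371.50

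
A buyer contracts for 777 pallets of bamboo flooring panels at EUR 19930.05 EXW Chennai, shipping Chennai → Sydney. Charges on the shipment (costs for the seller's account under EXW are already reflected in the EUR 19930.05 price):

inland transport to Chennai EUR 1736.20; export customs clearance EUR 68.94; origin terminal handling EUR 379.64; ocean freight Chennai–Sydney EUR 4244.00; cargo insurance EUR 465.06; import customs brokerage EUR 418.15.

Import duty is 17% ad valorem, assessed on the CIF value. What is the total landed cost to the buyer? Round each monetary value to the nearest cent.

Total landed cost: EUR 31802.10

EXW: the seller makes goods available at their premises; the buyer bears all onward costs.
CIF value = EXW price + inland to port + export clearance + origin terminal + freight + insurance = 19930.05 + 1736.20 + 68.94 + 379.64 + 4244.00 + 465.06 = 26823.89
Import duty = 26823.89 × 17% = 4560.06
Buyer bears: inland to port 1736.20 + export clearance 68.94 + origin terminal 379.64 + freight 4244.00 + insurance 465.06 + brokerage 418.15 + duty 4560.06 = 11872.05
Landed cost = invoice 19930.05 + 11872.05 = 31802.10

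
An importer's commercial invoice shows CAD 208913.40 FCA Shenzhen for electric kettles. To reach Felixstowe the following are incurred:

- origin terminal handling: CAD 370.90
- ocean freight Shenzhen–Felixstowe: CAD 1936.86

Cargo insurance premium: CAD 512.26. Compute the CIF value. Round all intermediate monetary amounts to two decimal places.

CIF value: CAD 211733.42

CIF = FCA price + pre-shipment costs + freight + insurance
CIF = 208913.40 + 370.90 + 1936.86 + 512.26 = 211733.42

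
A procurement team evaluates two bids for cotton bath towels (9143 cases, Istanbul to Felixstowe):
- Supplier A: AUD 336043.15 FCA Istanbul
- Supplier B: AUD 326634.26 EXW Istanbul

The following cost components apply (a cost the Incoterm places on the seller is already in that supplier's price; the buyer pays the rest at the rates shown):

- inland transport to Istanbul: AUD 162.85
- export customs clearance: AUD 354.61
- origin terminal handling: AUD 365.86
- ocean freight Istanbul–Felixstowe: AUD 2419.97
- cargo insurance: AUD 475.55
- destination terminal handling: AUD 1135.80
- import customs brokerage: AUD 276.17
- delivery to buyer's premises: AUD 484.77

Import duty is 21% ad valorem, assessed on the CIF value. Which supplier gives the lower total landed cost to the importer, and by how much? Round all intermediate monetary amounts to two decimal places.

Supplier B is cheaper by AUD 10758.63

Supplier A (FCA):
CIF value = FCA price + origin terminal + freight + insurance = 336043.15 + 365.86 + 2419.97 + 475.55 = 339304.53
Import duty = 339304.53 × 21% = 71253.95
Buyer bears (A): 365.86 + 2419.97 + 475.55 + 1135.80 + 276.17 + 484.77 = 5158.12
Landed cost (A) = invoice 336043.15 + 5158.12 + duty 71253.95 = 412455.22
Supplier B (EXW):
CIF value = EXW price + inland to port + export clearance + origin terminal + freight + insurance = 326634.26 + 162.85 + 354.61 + 365.86 + 2419.97 + 475.55 = 330413.10
Import duty = 330413.10 × 21% = 69386.75
Buyer bears (B): 162.85 + 354.61 + 365.86 + 2419.97 + 475.55 + 1135.80 + 276.17 + 484.77 = 5675.58
Landed cost (B) = invoice 326634.26 + 5675.58 + duty 69386.75 = 401696.59
Difference = |412455.22 − 401696.59| = 10758.63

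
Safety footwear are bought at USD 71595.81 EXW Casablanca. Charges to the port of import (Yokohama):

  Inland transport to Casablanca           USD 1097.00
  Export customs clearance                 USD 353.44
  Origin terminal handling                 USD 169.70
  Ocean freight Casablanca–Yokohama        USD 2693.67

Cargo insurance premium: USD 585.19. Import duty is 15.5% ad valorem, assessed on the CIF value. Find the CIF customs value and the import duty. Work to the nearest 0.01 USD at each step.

CIF = EXW price + pre-shipment costs + freight + insurance
CIF = 71595.81 + 1097.00 + 353.44 + 169.70 + 2693.67 + 585.19 = 76494.81
Import duty = 76494.81 × 15.5% = 11856.70

CIF value: USD 76494.81; import duty: USD 11856.70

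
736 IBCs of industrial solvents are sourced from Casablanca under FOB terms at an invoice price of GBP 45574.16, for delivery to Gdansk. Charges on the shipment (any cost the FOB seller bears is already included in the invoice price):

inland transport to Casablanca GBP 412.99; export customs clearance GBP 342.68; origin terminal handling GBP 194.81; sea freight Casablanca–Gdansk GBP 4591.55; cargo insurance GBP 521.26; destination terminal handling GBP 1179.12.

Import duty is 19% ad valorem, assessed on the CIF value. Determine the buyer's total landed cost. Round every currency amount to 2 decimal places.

Total landed cost: GBP 61496.61

FOB: the seller bears costs until goods are on board at the origin port; the buyer bears freight, insurance and all costs thereafter.
Already in the invoice (seller's account under FOB): inland to port, export clearance, origin terminal — exclude.
CIF value = FOB price + freight + insurance = 45574.16 + 4591.55 + 521.26 = 50686.97
Import duty = 50686.97 × 19% = 9630.52
Buyer bears: freight 4591.55 + insurance 521.26 + destination terminal 1179.12 + duty 9630.52 = 15922.45
Landed cost = invoice 45574.16 + 15922.45 = 61496.61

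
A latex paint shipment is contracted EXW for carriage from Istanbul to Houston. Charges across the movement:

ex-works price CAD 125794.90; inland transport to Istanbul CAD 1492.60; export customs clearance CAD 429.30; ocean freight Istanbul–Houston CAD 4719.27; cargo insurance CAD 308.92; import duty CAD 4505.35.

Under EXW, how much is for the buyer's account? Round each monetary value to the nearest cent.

Buyer's account: CAD 11455.44

EXW: the seller makes goods available at their premises; the buyer bears all onward costs.
Seller's account: goods 125794.90 = 125794.90
Buyer's account: inland to port 1492.60 + export clearance 429.30 + freight 4719.27 + insurance 308.92 + duty 4505.35 = 11455.44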